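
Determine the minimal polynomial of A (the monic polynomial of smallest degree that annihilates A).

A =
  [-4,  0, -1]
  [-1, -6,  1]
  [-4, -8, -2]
x^3 + 12*x^2 + 48*x + 64

The characteristic polynomial is χ_A(x) = (x + 4)^3, so the eigenvalues are known. The minimal polynomial is
  m_A(x) = Π_λ (x − λ)^{k_λ}
where k_λ is the size of the *largest* Jordan block for λ (equivalently, the smallest k with (A − λI)^k v = 0 for every generalised eigenvector v of λ).

  λ = -4: largest Jordan block has size 3, contributing (x + 4)^3

So m_A(x) = (x + 4)^3 = x^3 + 12*x^2 + 48*x + 64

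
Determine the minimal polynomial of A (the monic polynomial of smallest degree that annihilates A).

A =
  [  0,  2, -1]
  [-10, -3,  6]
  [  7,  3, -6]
x^3 + 9*x^2 + 27*x + 27

The characteristic polynomial is χ_A(x) = (x + 3)^3, so the eigenvalues are known. The minimal polynomial is
  m_A(x) = Π_λ (x − λ)^{k_λ}
where k_λ is the size of the *largest* Jordan block for λ (equivalently, the smallest k with (A − λI)^k v = 0 for every generalised eigenvector v of λ).

  λ = -3: largest Jordan block has size 3, contributing (x + 3)^3

So m_A(x) = (x + 3)^3 = x^3 + 9*x^2 + 27*x + 27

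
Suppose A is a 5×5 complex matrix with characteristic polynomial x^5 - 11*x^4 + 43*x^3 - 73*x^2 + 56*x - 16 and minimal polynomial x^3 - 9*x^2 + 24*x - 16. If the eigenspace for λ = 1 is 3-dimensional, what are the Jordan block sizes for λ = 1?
Block sizes for λ = 1: [1, 1, 1]

Step 1 — from the characteristic polynomial, algebraic multiplicity of λ = 1 is 3. From dim ker(A − (1)·I) = 3, there are exactly 3 Jordan blocks for λ = 1.
Step 2 — from the minimal polynomial, the factor (x − 1) tells us the largest block for λ = 1 has size 1.
Step 3 — with total size 3, 3 blocks, and largest block 1, the block sizes (in nonincreasing order) are [1, 1, 1].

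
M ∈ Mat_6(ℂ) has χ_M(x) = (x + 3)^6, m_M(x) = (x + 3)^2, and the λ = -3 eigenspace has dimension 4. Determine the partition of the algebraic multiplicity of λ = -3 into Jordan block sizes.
Block sizes for λ = -3: [2, 2, 1, 1]

Step 1 — from the characteristic polynomial, algebraic multiplicity of λ = -3 is 6. From dim ker(M − (-3)·I) = 4, there are exactly 4 Jordan blocks for λ = -3.
Step 2 — from the minimal polynomial, the factor (x + 3)^2 tells us the largest block for λ = -3 has size 2.
Step 3 — with total size 6, 4 blocks, and largest block 2, the block sizes (in nonincreasing order) are [2, 2, 1, 1].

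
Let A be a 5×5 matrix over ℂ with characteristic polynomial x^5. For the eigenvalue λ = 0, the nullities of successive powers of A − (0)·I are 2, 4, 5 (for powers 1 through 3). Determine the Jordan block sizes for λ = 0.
Block sizes for λ = 0: [3, 2]

From the dimensions of kernels of powers, the number of Jordan blocks of size at least j is d_j − d_{j−1} where d_j = dim ker(N^j) (with d_0 = 0). Computing the differences gives [2, 2, 1].
The number of blocks of size exactly k is (#blocks of size ≥ k) − (#blocks of size ≥ k + 1), so the partition is: 1 block(s) of size 2, 1 block(s) of size 3.
In nonincreasing order the block sizes are [3, 2].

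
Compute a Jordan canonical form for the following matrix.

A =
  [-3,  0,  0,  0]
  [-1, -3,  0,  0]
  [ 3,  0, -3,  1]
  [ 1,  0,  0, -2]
J_2(-3) ⊕ J_1(-3) ⊕ J_1(-2)

The characteristic polynomial is
  det(x·I − A) = x^4 + 11*x^3 + 45*x^2 + 81*x + 54 = (x + 2)*(x + 3)^3

Eigenvalues and multiplicities (the geometric multiplicity of λ is n − rank(A − λI), which equals the number of Jordan blocks for λ):
  λ = -3: algebraic multiplicity = 3, geometric multiplicity = 2
  λ = -2: algebraic multiplicity = 1, geometric multiplicity = 1

Determining the block sizes for each eigenvalue:
  λ = -3: 2 blocks summing to 3 forces exactly one block of size 2 and the rest size 1 → block sizes [2, 1]
  λ = -2: one block (gm = 1), so the single block has size am = 1 → block sizes [1]

Assembling the blocks gives a Jordan form
J =
  [-3,  1,  0,  0]
  [ 0, -3,  0,  0]
  [ 0,  0, -3,  0]
  [ 0,  0,  0, -2]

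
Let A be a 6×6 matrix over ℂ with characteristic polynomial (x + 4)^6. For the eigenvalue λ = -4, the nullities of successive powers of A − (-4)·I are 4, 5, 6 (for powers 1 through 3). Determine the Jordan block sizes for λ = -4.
Block sizes for λ = -4: [3, 1, 1, 1]

From the dimensions of kernels of powers, the number of Jordan blocks of size at least j is d_j − d_{j−1} where d_j = dim ker(N^j) (with d_0 = 0). Computing the differences gives [4, 1, 1].
The number of blocks of size exactly k is (#blocks of size ≥ k) − (#blocks of size ≥ k + 1), so the partition is: 3 block(s) of size 1, 1 block(s) of size 3.
In nonincreasing order the block sizes are [3, 1, 1, 1].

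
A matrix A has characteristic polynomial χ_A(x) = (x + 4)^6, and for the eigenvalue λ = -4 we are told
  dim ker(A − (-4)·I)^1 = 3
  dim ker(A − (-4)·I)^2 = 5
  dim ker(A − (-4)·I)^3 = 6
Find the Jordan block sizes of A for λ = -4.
Block sizes for λ = -4: [3, 2, 1]

From the dimensions of kernels of powers, the number of Jordan blocks of size at least j is d_j − d_{j−1} where d_j = dim ker(N^j) (with d_0 = 0). Computing the differences gives [3, 2, 1].
The number of blocks of size exactly k is (#blocks of size ≥ k) − (#blocks of size ≥ k + 1), so the partition is: 1 block(s) of size 1, 1 block(s) of size 2, 1 block(s) of size 3.
In nonincreasing order the block sizes are [3, 2, 1].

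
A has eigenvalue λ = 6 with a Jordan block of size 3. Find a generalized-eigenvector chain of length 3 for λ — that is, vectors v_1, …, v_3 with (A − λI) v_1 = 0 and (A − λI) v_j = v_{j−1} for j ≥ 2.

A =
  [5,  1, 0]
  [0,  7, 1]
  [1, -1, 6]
A Jordan chain for λ = 6 of length 3:
v_1 = (1, 1, -1)ᵀ
v_2 = (-1, 0, 1)ᵀ
v_3 = (1, 0, 0)ᵀ

Let N = A − (6)·I. We want v_3 with N^3 v_3 = 0 but N^2 v_3 ≠ 0; then v_{j-1} := N · v_j for j = 3, …, 2.

Pick v_3 = (1, 0, 0)ᵀ.
Then v_2 = N · v_3 = (-1, 0, 1)ᵀ.
Then v_1 = N · v_2 = (1, 1, -1)ᵀ.

Sanity check: (A − (6)·I) v_1 = (0, 0, 0)ᵀ = 0. ✓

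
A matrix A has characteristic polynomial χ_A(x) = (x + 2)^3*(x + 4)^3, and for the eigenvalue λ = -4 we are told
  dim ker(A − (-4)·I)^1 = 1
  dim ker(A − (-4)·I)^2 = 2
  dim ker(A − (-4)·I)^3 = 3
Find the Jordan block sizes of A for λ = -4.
Block sizes for λ = -4: [3]

From the dimensions of kernels of powers, the number of Jordan blocks of size at least j is d_j − d_{j−1} where d_j = dim ker(N^j) (with d_0 = 0). Computing the differences gives [1, 1, 1].
The number of blocks of size exactly k is (#blocks of size ≥ k) − (#blocks of size ≥ k + 1), so the partition is: 1 block(s) of size 3.
In nonincreasing order the block sizes are [3].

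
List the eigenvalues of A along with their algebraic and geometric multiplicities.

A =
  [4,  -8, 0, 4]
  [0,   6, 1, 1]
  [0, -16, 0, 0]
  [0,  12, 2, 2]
λ = 0: alg = 1, geom = 1; λ = 4: alg = 3, geom = 2

Step 1 — factor the characteristic polynomial to read off the algebraic multiplicities:
  χ_A(x) = x*(x - 4)^3

Step 2 — compute geometric multiplicities via the rank-nullity identity g(λ) = n − rank(A − λI):
  rank(A − (0)·I) = 3, so dim ker(A − (0)·I) = n − 3 = 1
  rank(A − (4)·I) = 2, so dim ker(A − (4)·I) = n − 2 = 2

Summary:
  λ = 0: algebraic multiplicity = 1, geometric multiplicity = 1
  λ = 4: algebraic multiplicity = 3, geometric multiplicity = 2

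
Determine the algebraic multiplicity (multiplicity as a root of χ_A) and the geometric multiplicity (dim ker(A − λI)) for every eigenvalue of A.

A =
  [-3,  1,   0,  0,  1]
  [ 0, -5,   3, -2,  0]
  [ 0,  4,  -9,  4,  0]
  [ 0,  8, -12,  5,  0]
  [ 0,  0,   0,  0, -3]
λ = -3: alg = 5, geom = 3

Step 1 — factor the characteristic polynomial to read off the algebraic multiplicities:
  χ_A(x) = (x + 3)^5

Step 2 — compute geometric multiplicities via the rank-nullity identity g(λ) = n − rank(A − λI):
  rank(A − (-3)·I) = 2, so dim ker(A − (-3)·I) = n − 2 = 3

Summary:
  λ = -3: algebraic multiplicity = 5, geometric multiplicity = 3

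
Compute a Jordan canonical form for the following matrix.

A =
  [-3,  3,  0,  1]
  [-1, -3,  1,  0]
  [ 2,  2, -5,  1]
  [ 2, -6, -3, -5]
J_2(-4) ⊕ J_2(-4)

The characteristic polynomial is
  det(x·I − A) = x^4 + 16*x^3 + 96*x^2 + 256*x + 256 = (x + 4)^4

Eigenvalues and multiplicities (the geometric multiplicity of λ is n − rank(A − λI), which equals the number of Jordan blocks for λ):
  λ = -4: algebraic multiplicity = 4, geometric multiplicity = 2

Determining the block sizes for each eigenvalue:
  λ = -4: with am = 4 and gm = 2, the partition is not yet determined (e.g. several partitions of 4 into 2 parts exist). Let N = A − (-4)·I. Computing rank(N^1) = 2, rank(N^2) = 0; the number of blocks of size ≥ j is rank(N^{j−1}) − rank(N^j), giving [2, 2]. So we have 2 block(s) of size 2 → block sizes [2, 2]

Assembling the blocks gives a Jordan form
J =
  [-4,  1,  0,  0]
  [ 0, -4,  0,  0]
  [ 0,  0, -4,  1]
  [ 0,  0,  0, -4]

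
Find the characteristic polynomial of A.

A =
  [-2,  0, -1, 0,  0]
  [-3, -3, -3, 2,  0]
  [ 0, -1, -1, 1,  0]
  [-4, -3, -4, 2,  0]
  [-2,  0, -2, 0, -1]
x^5 + 5*x^4 + 10*x^3 + 10*x^2 + 5*x + 1

Expanding det(x·I − A) (e.g. by cofactor expansion or by noting that A is similar to its Jordan form J, which has the same characteristic polynomial as A) gives
  χ_A(x) = x^5 + 5*x^4 + 10*x^3 + 10*x^2 + 5*x + 1
which factors as (x + 1)^5. The eigenvalues (with algebraic multiplicities) are λ = -1 with multiplicity 5.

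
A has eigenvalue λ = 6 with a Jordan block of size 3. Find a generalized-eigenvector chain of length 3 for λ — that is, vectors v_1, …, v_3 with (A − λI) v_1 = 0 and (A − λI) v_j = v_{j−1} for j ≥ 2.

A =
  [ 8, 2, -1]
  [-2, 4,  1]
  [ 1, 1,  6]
A Jordan chain for λ = 6 of length 3:
v_1 = (-1, 1, 0)ᵀ
v_2 = (2, -2, 1)ᵀ
v_3 = (1, 0, 0)ᵀ

Let N = A − (6)·I. We want v_3 with N^3 v_3 = 0 but N^2 v_3 ≠ 0; then v_{j-1} := N · v_j for j = 3, …, 2.

Pick v_3 = (1, 0, 0)ᵀ.
Then v_2 = N · v_3 = (2, -2, 1)ᵀ.
Then v_1 = N · v_2 = (-1, 1, 0)ᵀ.

Sanity check: (A − (6)·I) v_1 = (0, 0, 0)ᵀ = 0. ✓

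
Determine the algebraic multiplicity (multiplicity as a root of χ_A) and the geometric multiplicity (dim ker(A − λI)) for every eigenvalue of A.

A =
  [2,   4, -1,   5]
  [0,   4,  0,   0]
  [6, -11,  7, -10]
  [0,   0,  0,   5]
λ = 4: alg = 2, geom = 1; λ = 5: alg = 2, geom = 2

Step 1 — factor the characteristic polynomial to read off the algebraic multiplicities:
  χ_A(x) = (x - 5)^2*(x - 4)^2

Step 2 — compute geometric multiplicities via the rank-nullity identity g(λ) = n − rank(A − λI):
  rank(A − (4)·I) = 3, so dim ker(A − (4)·I) = n − 3 = 1
  rank(A − (5)·I) = 2, so dim ker(A − (5)·I) = n − 2 = 2

Summary:
  λ = 4: algebraic multiplicity = 2, geometric multiplicity = 1
  λ = 5: algebraic multiplicity = 2, geometric multiplicity = 2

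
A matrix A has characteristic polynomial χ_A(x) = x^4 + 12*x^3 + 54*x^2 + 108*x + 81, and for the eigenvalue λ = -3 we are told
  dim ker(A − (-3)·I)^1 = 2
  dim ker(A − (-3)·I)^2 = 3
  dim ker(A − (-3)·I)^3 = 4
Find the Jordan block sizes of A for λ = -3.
Block sizes for λ = -3: [3, 1]

From the dimensions of kernels of powers, the number of Jordan blocks of size at least j is d_j − d_{j−1} where d_j = dim ker(N^j) (with d_0 = 0). Computing the differences gives [2, 1, 1].
The number of blocks of size exactly k is (#blocks of size ≥ k) − (#blocks of size ≥ k + 1), so the partition is: 1 block(s) of size 1, 1 block(s) of size 3.
In nonincreasing order the block sizes are [3, 1].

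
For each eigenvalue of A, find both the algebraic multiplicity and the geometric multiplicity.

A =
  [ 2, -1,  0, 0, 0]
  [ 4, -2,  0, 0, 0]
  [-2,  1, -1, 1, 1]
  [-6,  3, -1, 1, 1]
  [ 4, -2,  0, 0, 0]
λ = 0: alg = 5, geom = 3

Step 1 — factor the characteristic polynomial to read off the algebraic multiplicities:
  χ_A(x) = x^5

Step 2 — compute geometric multiplicities via the rank-nullity identity g(λ) = n − rank(A − λI):
  rank(A − (0)·I) = 2, so dim ker(A − (0)·I) = n − 2 = 3

Summary:
  λ = 0: algebraic multiplicity = 5, geometric multiplicity = 3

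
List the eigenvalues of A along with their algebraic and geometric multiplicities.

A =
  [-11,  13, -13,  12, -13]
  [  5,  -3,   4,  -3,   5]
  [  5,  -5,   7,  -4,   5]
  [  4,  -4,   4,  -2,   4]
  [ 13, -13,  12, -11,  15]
λ = -2: alg = 1, geom = 1; λ = 2: alg = 4, geom = 2

Step 1 — factor the characteristic polynomial to read off the algebraic multiplicities:
  χ_A(x) = (x - 2)^4*(x + 2)

Step 2 — compute geometric multiplicities via the rank-nullity identity g(λ) = n − rank(A − λI):
  rank(A − (-2)·I) = 4, so dim ker(A − (-2)·I) = n − 4 = 1
  rank(A − (2)·I) = 3, so dim ker(A − (2)·I) = n − 3 = 2

Summary:
  λ = -2: algebraic multiplicity = 1, geometric multiplicity = 1
  λ = 2: algebraic multiplicity = 4, geometric multiplicity = 2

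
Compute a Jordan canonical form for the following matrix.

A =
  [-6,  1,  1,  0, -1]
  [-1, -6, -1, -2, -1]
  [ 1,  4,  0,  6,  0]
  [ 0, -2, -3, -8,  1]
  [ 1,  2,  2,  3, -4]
J_3(-5) ⊕ J_1(-5) ⊕ J_1(-4)

The characteristic polynomial is
  det(x·I − A) = x^5 + 24*x^4 + 230*x^3 + 1100*x^2 + 2625*x + 2500 = (x + 4)*(x + 5)^4

Eigenvalues and multiplicities (the geometric multiplicity of λ is n − rank(A − λI), which equals the number of Jordan blocks for λ):
  λ = -5: algebraic multiplicity = 4, geometric multiplicity = 2
  λ = -4: algebraic multiplicity = 1, geometric multiplicity = 1

Determining the block sizes for each eigenvalue:
  λ = -5: with am = 4 and gm = 2, the partition is not yet determined (e.g. several partitions of 4 into 2 parts exist). Let N = A − (-5)·I. Computing rank(N^1) = 3, rank(N^2) = 2, rank(N^3) = 1; the number of blocks of size ≥ j is rank(N^{j−1}) − rank(N^j), giving [2, 1, 1]. So we have 1 block(s) of size 3, 1 block(s) of size 1 → block sizes [3, 1]
  λ = -4: one block (gm = 1), so the single block has size am = 1 → block sizes [1]

Assembling the blocks gives a Jordan form
J =
  [-5,  1,  0,  0,  0]
  [ 0, -5,  1,  0,  0]
  [ 0,  0, -5,  0,  0]
  [ 0,  0,  0, -5,  0]
  [ 0,  0,  0,  0, -4]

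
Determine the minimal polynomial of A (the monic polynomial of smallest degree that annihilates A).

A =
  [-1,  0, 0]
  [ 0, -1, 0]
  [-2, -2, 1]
x^2 - 1

The characteristic polynomial is χ_A(x) = (x - 1)*(x + 1)^2, so the eigenvalues are known. The minimal polynomial is
  m_A(x) = Π_λ (x − λ)^{k_λ}
where k_λ is the size of the *largest* Jordan block for λ (equivalently, the smallest k with (A − λI)^k v = 0 for every generalised eigenvector v of λ).

  λ = -1: largest Jordan block has size 1, contributing (x + 1)
  λ = 1: largest Jordan block has size 1, contributing (x − 1)

So m_A(x) = (x - 1)*(x + 1) = x^2 - 1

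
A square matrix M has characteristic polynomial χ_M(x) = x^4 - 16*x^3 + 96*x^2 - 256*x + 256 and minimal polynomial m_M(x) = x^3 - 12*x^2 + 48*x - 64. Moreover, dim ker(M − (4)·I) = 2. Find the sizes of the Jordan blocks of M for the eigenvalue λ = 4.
Block sizes for λ = 4: [3, 1]

Step 1 — from the characteristic polynomial, algebraic multiplicity of λ = 4 is 4. From dim ker(M − (4)·I) = 2, there are exactly 2 Jordan blocks for λ = 4.
Step 2 — from the minimal polynomial, the factor (x − 4)^3 tells us the largest block for λ = 4 has size 3.
Step 3 — with total size 4, 2 blocks, and largest block 3, the block sizes (in nonincreasing order) are [3, 1].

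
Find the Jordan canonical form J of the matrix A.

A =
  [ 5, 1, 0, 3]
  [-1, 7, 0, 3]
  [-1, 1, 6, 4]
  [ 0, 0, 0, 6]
J_2(6) ⊕ J_2(6)

The characteristic polynomial is
  det(x·I − A) = x^4 - 24*x^3 + 216*x^2 - 864*x + 1296 = (x - 6)^4

Eigenvalues and multiplicities (the geometric multiplicity of λ is n − rank(A − λI), which equals the number of Jordan blocks for λ):
  λ = 6: algebraic multiplicity = 4, geometric multiplicity = 2

Determining the block sizes for each eigenvalue:
  λ = 6: with am = 4 and gm = 2, the partition is not yet determined (e.g. several partitions of 4 into 2 parts exist). Let N = A − (6)·I. Computing rank(N^1) = 2, rank(N^2) = 0; the number of blocks of size ≥ j is rank(N^{j−1}) − rank(N^j), giving [2, 2]. So we have 2 block(s) of size 2 → block sizes [2, 2]

Assembling the blocks gives a Jordan form
J =
  [6, 1, 0, 0]
  [0, 6, 0, 0]
  [0, 0, 6, 1]
  [0, 0, 0, 6]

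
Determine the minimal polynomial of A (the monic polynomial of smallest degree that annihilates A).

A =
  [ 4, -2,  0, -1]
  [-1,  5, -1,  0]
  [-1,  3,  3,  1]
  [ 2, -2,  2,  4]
x^2 - 8*x + 16

The characteristic polynomial is χ_A(x) = (x - 4)^4, so the eigenvalues are known. The minimal polynomial is
  m_A(x) = Π_λ (x − λ)^{k_λ}
where k_λ is the size of the *largest* Jordan block for λ (equivalently, the smallest k with (A − λI)^k v = 0 for every generalised eigenvector v of λ).

  λ = 4: largest Jordan block has size 2, contributing (x − 4)^2

So m_A(x) = (x - 4)^2 = x^2 - 8*x + 16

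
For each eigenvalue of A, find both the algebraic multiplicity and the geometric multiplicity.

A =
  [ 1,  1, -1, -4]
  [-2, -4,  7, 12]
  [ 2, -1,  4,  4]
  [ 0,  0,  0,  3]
λ = -1: alg = 2, geom = 1; λ = 3: alg = 2, geom = 2

Step 1 — factor the characteristic polynomial to read off the algebraic multiplicities:
  χ_A(x) = (x - 3)^2*(x + 1)^2

Step 2 — compute geometric multiplicities via the rank-nullity identity g(λ) = n − rank(A − λI):
  rank(A − (-1)·I) = 3, so dim ker(A − (-1)·I) = n − 3 = 1
  rank(A − (3)·I) = 2, so dim ker(A − (3)·I) = n − 2 = 2

Summary:
  λ = -1: algebraic multiplicity = 2, geometric multiplicity = 1
  λ = 3: algebraic multiplicity = 2, geometric multiplicity = 2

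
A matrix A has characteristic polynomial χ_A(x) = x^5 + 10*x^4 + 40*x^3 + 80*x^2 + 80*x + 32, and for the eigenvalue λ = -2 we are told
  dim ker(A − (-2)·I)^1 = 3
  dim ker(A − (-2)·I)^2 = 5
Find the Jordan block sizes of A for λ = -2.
Block sizes for λ = -2: [2, 2, 1]

From the dimensions of kernels of powers, the number of Jordan blocks of size at least j is d_j − d_{j−1} where d_j = dim ker(N^j) (with d_0 = 0). Computing the differences gives [3, 2].
The number of blocks of size exactly k is (#blocks of size ≥ k) − (#blocks of size ≥ k + 1), so the partition is: 1 block(s) of size 1, 2 block(s) of size 2.
In nonincreasing order the block sizes are [2, 2, 1].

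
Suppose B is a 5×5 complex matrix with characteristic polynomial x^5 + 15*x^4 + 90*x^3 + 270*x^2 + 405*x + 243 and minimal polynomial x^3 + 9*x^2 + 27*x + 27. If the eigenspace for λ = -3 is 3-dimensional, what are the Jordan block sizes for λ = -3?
Block sizes for λ = -3: [3, 1, 1]

Step 1 — from the characteristic polynomial, algebraic multiplicity of λ = -3 is 5. From dim ker(B − (-3)·I) = 3, there are exactly 3 Jordan blocks for λ = -3.
Step 2 — from the minimal polynomial, the factor (x + 3)^3 tells us the largest block for λ = -3 has size 3.
Step 3 — with total size 5, 3 blocks, and largest block 3, the block sizes (in nonincreasing order) are [3, 1, 1].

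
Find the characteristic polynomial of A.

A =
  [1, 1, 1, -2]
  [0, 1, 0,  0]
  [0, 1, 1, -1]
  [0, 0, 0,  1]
x^4 - 4*x^3 + 6*x^2 - 4*x + 1

Expanding det(x·I − A) (e.g. by cofactor expansion or by noting that A is similar to its Jordan form J, which has the same characteristic polynomial as A) gives
  χ_A(x) = x^4 - 4*x^3 + 6*x^2 - 4*x + 1
which factors as (x - 1)^4. The eigenvalues (with algebraic multiplicities) are λ = 1 with multiplicity 4.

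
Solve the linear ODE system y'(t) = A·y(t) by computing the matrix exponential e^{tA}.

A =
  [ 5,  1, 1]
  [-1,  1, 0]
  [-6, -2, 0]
e^{tA} =
  [t^2*exp(2*t) + 3*t*exp(2*t) + exp(2*t), t*exp(2*t), t^2*exp(2*t)/2 + t*exp(2*t)]
  [-t^2*exp(2*t) - t*exp(2*t), -t*exp(2*t) + exp(2*t), -t^2*exp(2*t)/2]
  [-2*t^2*exp(2*t) - 6*t*exp(2*t), -2*t*exp(2*t), -t^2*exp(2*t) - 2*t*exp(2*t) + exp(2*t)]

Strategy: write A = P · J · P⁻¹ where J is a Jordan canonical form, so e^{tA} = P · e^{tJ} · P⁻¹, and e^{tJ} can be computed block-by-block.

A has Jordan form
J =
  [2, 1, 0]
  [0, 2, 1]
  [0, 0, 2]
(up to reordering of blocks).

Per-block formulas:
  For a 3×3 Jordan block J_3(2): exp(t · J_3(2)) = e^(2t)·(I + t·N + (t^2/2)·N^2), where N is the 3×3 nilpotent shift.

After assembling e^{tJ} and conjugating by P, we get:

e^{tA} =
  [t^2*exp(2*t) + 3*t*exp(2*t) + exp(2*t), t*exp(2*t), t^2*exp(2*t)/2 + t*exp(2*t)]
  [-t^2*exp(2*t) - t*exp(2*t), -t*exp(2*t) + exp(2*t), -t^2*exp(2*t)/2]
  [-2*t^2*exp(2*t) - 6*t*exp(2*t), -2*t*exp(2*t), -t^2*exp(2*t) - 2*t*exp(2*t) + exp(2*t)]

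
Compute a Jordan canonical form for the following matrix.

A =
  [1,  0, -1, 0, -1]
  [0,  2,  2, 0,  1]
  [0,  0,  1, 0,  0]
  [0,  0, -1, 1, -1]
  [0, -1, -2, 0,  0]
J_3(1) ⊕ J_1(1) ⊕ J_1(1)

The characteristic polynomial is
  det(x·I − A) = x^5 - 5*x^4 + 10*x^3 - 10*x^2 + 5*x - 1 = (x - 1)^5

Eigenvalues and multiplicities (the geometric multiplicity of λ is n − rank(A − λI), which equals the number of Jordan blocks for λ):
  λ = 1: algebraic multiplicity = 5, geometric multiplicity = 3

Determining the block sizes for each eigenvalue:
  λ = 1: with am = 5 and gm = 3, the partition is not yet determined (e.g. several partitions of 5 into 3 parts exist). Let N = A − (1)·I. Computing rank(N^1) = 2, rank(N^2) = 1, rank(N^3) = 0; the number of blocks of size ≥ j is rank(N^{j−1}) − rank(N^j), giving [3, 1, 1]. So we have 1 block(s) of size 3, 2 block(s) of size 1 → block sizes [3, 1, 1]

Assembling the blocks gives a Jordan form
J =
  [1, 1, 0, 0, 0]
  [0, 1, 1, 0, 0]
  [0, 0, 1, 0, 0]
  [0, 0, 0, 1, 0]
  [0, 0, 0, 0, 1]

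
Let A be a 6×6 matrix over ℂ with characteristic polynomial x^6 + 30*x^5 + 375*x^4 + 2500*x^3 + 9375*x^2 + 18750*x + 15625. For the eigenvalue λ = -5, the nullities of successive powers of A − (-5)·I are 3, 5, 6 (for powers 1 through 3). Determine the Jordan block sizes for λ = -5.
Block sizes for λ = -5: [3, 2, 1]

From the dimensions of kernels of powers, the number of Jordan blocks of size at least j is d_j − d_{j−1} where d_j = dim ker(N^j) (with d_0 = 0). Computing the differences gives [3, 2, 1].
The number of blocks of size exactly k is (#blocks of size ≥ k) − (#blocks of size ≥ k + 1), so the partition is: 1 block(s) of size 1, 1 block(s) of size 2, 1 block(s) of size 3.
In nonincreasing order the block sizes are [3, 2, 1].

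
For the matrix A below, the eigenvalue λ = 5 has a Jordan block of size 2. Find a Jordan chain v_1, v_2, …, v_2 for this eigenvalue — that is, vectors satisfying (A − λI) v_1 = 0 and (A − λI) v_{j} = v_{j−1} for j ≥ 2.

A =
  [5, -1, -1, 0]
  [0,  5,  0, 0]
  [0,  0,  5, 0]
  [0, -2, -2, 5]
A Jordan chain for λ = 5 of length 2:
v_1 = (-1, 0, 0, -2)ᵀ
v_2 = (0, 1, 0, 0)ᵀ

Let N = A − (5)·I. We want v_2 with N^2 v_2 = 0 but N^1 v_2 ≠ 0; then v_{j-1} := N · v_j for j = 2, …, 2.

Pick v_2 = (0, 1, 0, 0)ᵀ.
Then v_1 = N · v_2 = (-1, 0, 0, -2)ᵀ.

Sanity check: (A − (5)·I) v_1 = (0, 0, 0, 0)ᵀ = 0. ✓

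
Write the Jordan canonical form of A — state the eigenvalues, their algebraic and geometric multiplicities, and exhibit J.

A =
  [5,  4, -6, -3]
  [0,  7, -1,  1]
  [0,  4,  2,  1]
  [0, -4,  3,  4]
J_1(3) ⊕ J_3(5)

The characteristic polynomial is
  det(x·I − A) = x^4 - 18*x^3 + 120*x^2 - 350*x + 375 = (x - 5)^3*(x - 3)

Eigenvalues and multiplicities (the geometric multiplicity of λ is n − rank(A − λI), which equals the number of Jordan blocks for λ):
  λ = 3: algebraic multiplicity = 1, geometric multiplicity = 1
  λ = 5: algebraic multiplicity = 3, geometric multiplicity = 1

Determining the block sizes for each eigenvalue:
  λ = 3: one block (gm = 1), so the single block has size am = 1 → block sizes [1]
  λ = 5: one block (gm = 1), so the single block has size am = 3 → block sizes [3]

Assembling the blocks gives a Jordan form
J =
  [3, 0, 0, 0]
  [0, 5, 1, 0]
  [0, 0, 5, 1]
  [0, 0, 0, 5]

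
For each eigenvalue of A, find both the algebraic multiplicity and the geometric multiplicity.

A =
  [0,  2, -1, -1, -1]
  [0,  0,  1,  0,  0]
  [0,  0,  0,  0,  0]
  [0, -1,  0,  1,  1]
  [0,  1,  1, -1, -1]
λ = 0: alg = 5, geom = 2

Step 1 — factor the characteristic polynomial to read off the algebraic multiplicities:
  χ_A(x) = x^5

Step 2 — compute geometric multiplicities via the rank-nullity identity g(λ) = n − rank(A − λI):
  rank(A − (0)·I) = 3, so dim ker(A − (0)·I) = n − 3 = 2

Summary:
  λ = 0: algebraic multiplicity = 5, geometric multiplicity = 2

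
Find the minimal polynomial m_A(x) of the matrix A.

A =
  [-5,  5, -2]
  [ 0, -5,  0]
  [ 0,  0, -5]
x^2 + 10*x + 25

The characteristic polynomial is χ_A(x) = (x + 5)^3, so the eigenvalues are known. The minimal polynomial is
  m_A(x) = Π_λ (x − λ)^{k_λ}
where k_λ is the size of the *largest* Jordan block for λ (equivalently, the smallest k with (A − λI)^k v = 0 for every generalised eigenvector v of λ).

  λ = -5: largest Jordan block has size 2, contributing (x + 5)^2

So m_A(x) = (x + 5)^2 = x^2 + 10*x + 25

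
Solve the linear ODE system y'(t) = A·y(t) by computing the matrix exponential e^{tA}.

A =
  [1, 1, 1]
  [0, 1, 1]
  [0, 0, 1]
e^{tA} =
  [exp(t), t*exp(t), t^2*exp(t)/2 + t*exp(t)]
  [0, exp(t), t*exp(t)]
  [0, 0, exp(t)]

Strategy: write A = P · J · P⁻¹ where J is a Jordan canonical form, so e^{tA} = P · e^{tJ} · P⁻¹, and e^{tJ} can be computed block-by-block.

A has Jordan form
J =
  [1, 1, 0]
  [0, 1, 1]
  [0, 0, 1]
(up to reordering of blocks).

Per-block formulas:
  For a 3×3 Jordan block J_3(1): exp(t · J_3(1)) = e^(1t)·(I + t·N + (t^2/2)·N^2), where N is the 3×3 nilpotent shift.

After assembling e^{tJ} and conjugating by P, we get:

e^{tA} =
  [exp(t), t*exp(t), t^2*exp(t)/2 + t*exp(t)]
  [0, exp(t), t*exp(t)]
  [0, 0, exp(t)]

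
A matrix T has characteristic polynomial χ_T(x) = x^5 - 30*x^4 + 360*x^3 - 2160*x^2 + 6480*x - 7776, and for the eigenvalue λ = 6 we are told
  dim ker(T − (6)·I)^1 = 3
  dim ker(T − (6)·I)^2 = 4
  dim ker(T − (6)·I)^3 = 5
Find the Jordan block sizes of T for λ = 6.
Block sizes for λ = 6: [3, 1, 1]

From the dimensions of kernels of powers, the number of Jordan blocks of size at least j is d_j − d_{j−1} where d_j = dim ker(N^j) (with d_0 = 0). Computing the differences gives [3, 1, 1].
The number of blocks of size exactly k is (#blocks of size ≥ k) − (#blocks of size ≥ k + 1), so the partition is: 2 block(s) of size 1, 1 block(s) of size 3.
In nonincreasing order the block sizes are [3, 1, 1].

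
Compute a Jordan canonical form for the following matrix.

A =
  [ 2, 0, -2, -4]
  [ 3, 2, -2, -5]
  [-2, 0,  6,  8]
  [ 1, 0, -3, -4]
J_1(0) ⊕ J_3(2)

The characteristic polynomial is
  det(x·I − A) = x^4 - 6*x^3 + 12*x^2 - 8*x = x*(x - 2)^3

Eigenvalues and multiplicities (the geometric multiplicity of λ is n − rank(A − λI), which equals the number of Jordan blocks for λ):
  λ = 0: algebraic multiplicity = 1, geometric multiplicity = 1
  λ = 2: algebraic multiplicity = 3, geometric multiplicity = 1

Determining the block sizes for each eigenvalue:
  λ = 0: one block (gm = 1), so the single block has size am = 1 → block sizes [1]
  λ = 2: one block (gm = 1), so the single block has size am = 3 → block sizes [3]

Assembling the blocks gives a Jordan form
J =
  [0, 0, 0, 0]
  [0, 2, 1, 0]
  [0, 0, 2, 1]
  [0, 0, 0, 2]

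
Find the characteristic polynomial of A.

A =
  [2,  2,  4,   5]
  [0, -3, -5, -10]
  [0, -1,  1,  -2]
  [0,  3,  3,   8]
x^4 - 8*x^3 + 24*x^2 - 32*x + 16

Expanding det(x·I − A) (e.g. by cofactor expansion or by noting that A is similar to its Jordan form J, which has the same characteristic polynomial as A) gives
  χ_A(x) = x^4 - 8*x^3 + 24*x^2 - 32*x + 16
which factors as (x - 2)^4. The eigenvalues (with algebraic multiplicities) are λ = 2 with multiplicity 4.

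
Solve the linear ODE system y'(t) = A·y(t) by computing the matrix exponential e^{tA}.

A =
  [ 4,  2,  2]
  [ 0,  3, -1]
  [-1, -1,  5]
e^{tA} =
  [-t^2*exp(4*t) + exp(4*t), -2*t^2*exp(4*t) + 2*t*exp(4*t), 2*t*exp(4*t)]
  [t^2*exp(4*t)/2, t^2*exp(4*t) - t*exp(4*t) + exp(4*t), -t*exp(4*t)]
  [-t^2*exp(4*t)/2 - t*exp(4*t), -t^2*exp(4*t) - t*exp(4*t), t*exp(4*t) + exp(4*t)]

Strategy: write A = P · J · P⁻¹ where J is a Jordan canonical form, so e^{tA} = P · e^{tJ} · P⁻¹, and e^{tJ} can be computed block-by-block.

A has Jordan form
J =
  [4, 1, 0]
  [0, 4, 1]
  [0, 0, 4]
(up to reordering of blocks).

Per-block formulas:
  For a 3×3 Jordan block J_3(4): exp(t · J_3(4)) = e^(4t)·(I + t·N + (t^2/2)·N^2), where N is the 3×3 nilpotent shift.

After assembling e^{tJ} and conjugating by P, we get:

e^{tA} =
  [-t^2*exp(4*t) + exp(4*t), -2*t^2*exp(4*t) + 2*t*exp(4*t), 2*t*exp(4*t)]
  [t^2*exp(4*t)/2, t^2*exp(4*t) - t*exp(4*t) + exp(4*t), -t*exp(4*t)]
  [-t^2*exp(4*t)/2 - t*exp(4*t), -t^2*exp(4*t) - t*exp(4*t), t*exp(4*t) + exp(4*t)]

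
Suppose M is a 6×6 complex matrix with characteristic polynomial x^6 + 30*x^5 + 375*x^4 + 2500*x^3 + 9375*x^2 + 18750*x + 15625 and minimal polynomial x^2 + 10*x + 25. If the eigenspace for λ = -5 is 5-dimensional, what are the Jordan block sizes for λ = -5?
Block sizes for λ = -5: [2, 1, 1, 1, 1]

Step 1 — from the characteristic polynomial, algebraic multiplicity of λ = -5 is 6. From dim ker(M − (-5)·I) = 5, there are exactly 5 Jordan blocks for λ = -5.
Step 2 — from the minimal polynomial, the factor (x + 5)^2 tells us the largest block for λ = -5 has size 2.
Step 3 — with total size 6, 5 blocks, and largest block 2, the block sizes (in nonincreasing order) are [2, 1, 1, 1, 1].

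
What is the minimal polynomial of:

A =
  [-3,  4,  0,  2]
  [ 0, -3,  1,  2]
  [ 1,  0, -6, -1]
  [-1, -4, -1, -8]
x^3 + 15*x^2 + 75*x + 125

The characteristic polynomial is χ_A(x) = (x + 5)^4, so the eigenvalues are known. The minimal polynomial is
  m_A(x) = Π_λ (x − λ)^{k_λ}
where k_λ is the size of the *largest* Jordan block for λ (equivalently, the smallest k with (A − λI)^k v = 0 for every generalised eigenvector v of λ).

  λ = -5: largest Jordan block has size 3, contributing (x + 5)^3

So m_A(x) = (x + 5)^3 = x^3 + 15*x^2 + 75*x + 125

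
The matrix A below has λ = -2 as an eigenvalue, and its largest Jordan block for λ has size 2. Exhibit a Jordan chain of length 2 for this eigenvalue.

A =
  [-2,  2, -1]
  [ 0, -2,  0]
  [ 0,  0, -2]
A Jordan chain for λ = -2 of length 2:
v_1 = (2, 0, 0)ᵀ
v_2 = (0, 1, 0)ᵀ

Let N = A − (-2)·I. We want v_2 with N^2 v_2 = 0 but N^1 v_2 ≠ 0; then v_{j-1} := N · v_j for j = 2, …, 2.

Pick v_2 = (0, 1, 0)ᵀ.
Then v_1 = N · v_2 = (2, 0, 0)ᵀ.

Sanity check: (A − (-2)·I) v_1 = (0, 0, 0)ᵀ = 0. ✓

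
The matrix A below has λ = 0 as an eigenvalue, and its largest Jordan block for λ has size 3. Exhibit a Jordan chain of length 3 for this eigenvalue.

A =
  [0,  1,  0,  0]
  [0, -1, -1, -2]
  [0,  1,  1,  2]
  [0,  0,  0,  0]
A Jordan chain for λ = 0 of length 3:
v_1 = (-1, 0, 0, 0)ᵀ
v_2 = (1, -1, 1, 0)ᵀ
v_3 = (0, 1, 0, 0)ᵀ

Let N = A − (0)·I. We want v_3 with N^3 v_3 = 0 but N^2 v_3 ≠ 0; then v_{j-1} := N · v_j for j = 3, …, 2.

Pick v_3 = (0, 1, 0, 0)ᵀ.
Then v_2 = N · v_3 = (1, -1, 1, 0)ᵀ.
Then v_1 = N · v_2 = (-1, 0, 0, 0)ᵀ.

Sanity check: (A − (0)·I) v_1 = (0, 0, 0, 0)ᵀ = 0. ✓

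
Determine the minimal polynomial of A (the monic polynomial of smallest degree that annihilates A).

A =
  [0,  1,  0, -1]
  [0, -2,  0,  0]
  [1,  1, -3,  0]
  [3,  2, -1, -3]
x^3 + 6*x^2 + 12*x + 8

The characteristic polynomial is χ_A(x) = (x + 2)^4, so the eigenvalues are known. The minimal polynomial is
  m_A(x) = Π_λ (x − λ)^{k_λ}
where k_λ is the size of the *largest* Jordan block for λ (equivalently, the smallest k with (A − λI)^k v = 0 for every generalised eigenvector v of λ).

  λ = -2: largest Jordan block has size 3, contributing (x + 2)^3

So m_A(x) = (x + 2)^3 = x^3 + 6*x^2 + 12*x + 8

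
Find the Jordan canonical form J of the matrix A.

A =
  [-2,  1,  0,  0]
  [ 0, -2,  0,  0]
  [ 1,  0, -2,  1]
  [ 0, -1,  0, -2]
J_2(-2) ⊕ J_2(-2)

The characteristic polynomial is
  det(x·I − A) = x^4 + 8*x^3 + 24*x^2 + 32*x + 16 = (x + 2)^4

Eigenvalues and multiplicities (the geometric multiplicity of λ is n − rank(A − λI), which equals the number of Jordan blocks for λ):
  λ = -2: algebraic multiplicity = 4, geometric multiplicity = 2

Determining the block sizes for each eigenvalue:
  λ = -2: with am = 4 and gm = 2, the partition is not yet determined (e.g. several partitions of 4 into 2 parts exist). Let N = A − (-2)·I. Computing rank(N^1) = 2, rank(N^2) = 0; the number of blocks of size ≥ j is rank(N^{j−1}) − rank(N^j), giving [2, 2]. So we have 2 block(s) of size 2 → block sizes [2, 2]

Assembling the blocks gives a Jordan form
J =
  [-2,  1,  0,  0]
  [ 0, -2,  0,  0]
  [ 0,  0, -2,  1]
  [ 0,  0,  0, -2]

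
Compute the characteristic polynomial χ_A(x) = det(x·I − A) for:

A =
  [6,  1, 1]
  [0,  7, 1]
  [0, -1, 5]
x^3 - 18*x^2 + 108*x - 216

Expanding det(x·I − A) (e.g. by cofactor expansion or by noting that A is similar to its Jordan form J, which has the same characteristic polynomial as A) gives
  χ_A(x) = x^3 - 18*x^2 + 108*x - 216
which factors as (x - 6)^3. The eigenvalues (with algebraic multiplicities) are λ = 6 with multiplicity 3.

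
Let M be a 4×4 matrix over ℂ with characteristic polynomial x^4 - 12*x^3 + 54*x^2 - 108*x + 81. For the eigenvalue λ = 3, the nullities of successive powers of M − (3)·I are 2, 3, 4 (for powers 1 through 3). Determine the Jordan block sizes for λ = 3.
Block sizes for λ = 3: [3, 1]

From the dimensions of kernels of powers, the number of Jordan blocks of size at least j is d_j − d_{j−1} where d_j = dim ker(N^j) (with d_0 = 0). Computing the differences gives [2, 1, 1].
The number of blocks of size exactly k is (#blocks of size ≥ k) − (#blocks of size ≥ k + 1), so the partition is: 1 block(s) of size 1, 1 block(s) of size 3.
In nonincreasing order the block sizes are [3, 1].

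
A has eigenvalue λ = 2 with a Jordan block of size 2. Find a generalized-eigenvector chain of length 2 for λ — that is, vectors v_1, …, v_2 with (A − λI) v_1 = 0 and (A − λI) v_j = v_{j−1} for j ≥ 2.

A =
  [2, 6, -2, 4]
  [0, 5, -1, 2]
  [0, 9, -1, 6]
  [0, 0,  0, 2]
A Jordan chain for λ = 2 of length 2:
v_1 = (6, 3, 9, 0)ᵀ
v_2 = (0, 1, 0, 0)ᵀ

Let N = A − (2)·I. We want v_2 with N^2 v_2 = 0 but N^1 v_2 ≠ 0; then v_{j-1} := N · v_j for j = 2, …, 2.

Pick v_2 = (0, 1, 0, 0)ᵀ.
Then v_1 = N · v_2 = (6, 3, 9, 0)ᵀ.

Sanity check: (A − (2)·I) v_1 = (0, 0, 0, 0)ᵀ = 0. ✓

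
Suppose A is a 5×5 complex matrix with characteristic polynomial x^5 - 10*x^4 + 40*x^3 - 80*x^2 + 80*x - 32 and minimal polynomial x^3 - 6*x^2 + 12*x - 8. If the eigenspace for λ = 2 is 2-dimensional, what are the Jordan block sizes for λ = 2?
Block sizes for λ = 2: [3, 2]

Step 1 — from the characteristic polynomial, algebraic multiplicity of λ = 2 is 5. From dim ker(A − (2)·I) = 2, there are exactly 2 Jordan blocks for λ = 2.
Step 2 — from the minimal polynomial, the factor (x − 2)^3 tells us the largest block for λ = 2 has size 3.
Step 3 — with total size 5, 2 blocks, and largest block 3, the block sizes (in nonincreasing order) are [3, 2].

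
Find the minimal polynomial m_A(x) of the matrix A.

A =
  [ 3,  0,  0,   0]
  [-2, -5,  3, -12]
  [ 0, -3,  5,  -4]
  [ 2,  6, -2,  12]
x^3 - 11*x^2 + 40*x - 48

The characteristic polynomial is χ_A(x) = (x - 4)^3*(x - 3), so the eigenvalues are known. The minimal polynomial is
  m_A(x) = Π_λ (x − λ)^{k_λ}
where k_λ is the size of the *largest* Jordan block for λ (equivalently, the smallest k with (A − λI)^k v = 0 for every generalised eigenvector v of λ).

  λ = 3: largest Jordan block has size 1, contributing (x − 3)
  λ = 4: largest Jordan block has size 2, contributing (x − 4)^2

So m_A(x) = (x - 4)^2*(x - 3) = x^3 - 11*x^2 + 40*x - 48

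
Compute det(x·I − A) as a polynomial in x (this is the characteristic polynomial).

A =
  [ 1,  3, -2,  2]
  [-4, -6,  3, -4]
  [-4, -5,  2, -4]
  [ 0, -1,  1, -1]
x^4 + 4*x^3 + 6*x^2 + 4*x + 1

Expanding det(x·I − A) (e.g. by cofactor expansion or by noting that A is similar to its Jordan form J, which has the same characteristic polynomial as A) gives
  χ_A(x) = x^4 + 4*x^3 + 6*x^2 + 4*x + 1
which factors as (x + 1)^4. The eigenvalues (with algebraic multiplicities) are λ = -1 with multiplicity 4.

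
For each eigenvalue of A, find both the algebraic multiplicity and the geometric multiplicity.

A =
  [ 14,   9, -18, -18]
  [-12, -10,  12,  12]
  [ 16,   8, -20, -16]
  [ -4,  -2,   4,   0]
λ = -4: alg = 4, geom = 3

Step 1 — factor the characteristic polynomial to read off the algebraic multiplicities:
  χ_A(x) = (x + 4)^4

Step 2 — compute geometric multiplicities via the rank-nullity identity g(λ) = n − rank(A − λI):
  rank(A − (-4)·I) = 1, so dim ker(A − (-4)·I) = n − 1 = 3

Summary:
  λ = -4: algebraic multiplicity = 4, geometric multiplicity = 3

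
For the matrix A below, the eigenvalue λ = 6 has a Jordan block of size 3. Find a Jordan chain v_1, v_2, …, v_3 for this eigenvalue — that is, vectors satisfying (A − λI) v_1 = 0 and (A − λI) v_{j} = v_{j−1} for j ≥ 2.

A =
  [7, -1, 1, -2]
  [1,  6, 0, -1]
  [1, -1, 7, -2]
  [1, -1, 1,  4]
A Jordan chain for λ = 6 of length 3:
v_1 = (-1, 0, -1, -1)ᵀ
v_2 = (1, 1, 1, 1)ᵀ
v_3 = (1, 0, 0, 0)ᵀ

Let N = A − (6)·I. We want v_3 with N^3 v_3 = 0 but N^2 v_3 ≠ 0; then v_{j-1} := N · v_j for j = 3, …, 2.

Pick v_3 = (1, 0, 0, 0)ᵀ.
Then v_2 = N · v_3 = (1, 1, 1, 1)ᵀ.
Then v_1 = N · v_2 = (-1, 0, -1, -1)ᵀ.

Sanity check: (A − (6)·I) v_1 = (0, 0, 0, 0)ᵀ = 0. ✓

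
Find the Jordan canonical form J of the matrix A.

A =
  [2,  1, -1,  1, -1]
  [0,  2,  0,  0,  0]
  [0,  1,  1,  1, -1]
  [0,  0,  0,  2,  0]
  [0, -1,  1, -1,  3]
J_2(2) ⊕ J_1(2) ⊕ J_1(2) ⊕ J_1(2)

The characteristic polynomial is
  det(x·I − A) = x^5 - 10*x^4 + 40*x^3 - 80*x^2 + 80*x - 32 = (x - 2)^5

Eigenvalues and multiplicities (the geometric multiplicity of λ is n − rank(A − λI), which equals the number of Jordan blocks for λ):
  λ = 2: algebraic multiplicity = 5, geometric multiplicity = 4

Determining the block sizes for each eigenvalue:
  λ = 2: 4 blocks summing to 5 forces exactly one block of size 2 and the rest size 1 → block sizes [2, 1, 1, 1]

Assembling the blocks gives a Jordan form
J =
  [2, 1, 0, 0, 0]
  [0, 2, 0, 0, 0]
  [0, 0, 2, 0, 0]
  [0, 0, 0, 2, 0]
  [0, 0, 0, 0, 2]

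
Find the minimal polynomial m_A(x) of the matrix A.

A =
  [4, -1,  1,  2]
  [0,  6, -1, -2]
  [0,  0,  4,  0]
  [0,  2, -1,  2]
x^3 - 12*x^2 + 48*x - 64

The characteristic polynomial is χ_A(x) = (x - 4)^4, so the eigenvalues are known. The minimal polynomial is
  m_A(x) = Π_λ (x − λ)^{k_λ}
where k_λ is the size of the *largest* Jordan block for λ (equivalently, the smallest k with (A − λI)^k v = 0 for every generalised eigenvector v of λ).

  λ = 4: largest Jordan block has size 3, contributing (x − 4)^3

So m_A(x) = (x - 4)^3 = x^3 - 12*x^2 + 48*x - 64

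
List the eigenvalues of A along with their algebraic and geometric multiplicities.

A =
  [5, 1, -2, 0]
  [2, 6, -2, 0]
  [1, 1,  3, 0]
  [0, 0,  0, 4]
λ = 4: alg = 2, geom = 2; λ = 5: alg = 2, geom = 1

Step 1 — factor the characteristic polynomial to read off the algebraic multiplicities:
  χ_A(x) = (x - 5)^2*(x - 4)^2

Step 2 — compute geometric multiplicities via the rank-nullity identity g(λ) = n − rank(A − λI):
  rank(A − (4)·I) = 2, so dim ker(A − (4)·I) = n − 2 = 2
  rank(A − (5)·I) = 3, so dim ker(A − (5)·I) = n − 3 = 1

Summary:
  λ = 4: algebraic multiplicity = 2, geometric multiplicity = 2
  λ = 5: algebraic multiplicity = 2, geometric multiplicity = 1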